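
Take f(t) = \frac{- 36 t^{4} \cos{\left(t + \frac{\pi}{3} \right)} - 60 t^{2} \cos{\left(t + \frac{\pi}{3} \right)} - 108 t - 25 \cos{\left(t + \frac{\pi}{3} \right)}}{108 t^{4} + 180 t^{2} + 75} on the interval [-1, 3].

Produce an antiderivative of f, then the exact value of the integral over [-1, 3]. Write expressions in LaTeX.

Any candidate F(t) must reproduce f(t) exactly when differentiated.
F(t) = - \frac{\sin{\left(t + \frac{\pi}{3} \right)}}{3} + \frac{1}{2 t^{2} + \frac{5}{3}} is an antiderivative of f.
Check: d/dt[- \frac{\sin{\left(t + \frac{\pi}{3} \right)}}{3} + \frac{1}{2 t^{2} + \frac{5}{3}}] = \frac{- 36 t^{4} \cos{\left(t + \frac{\pi}{3} \right)} - 60 t^{2} \cos{\left(t + \frac{\pi}{3} \right)} - 108 t - 25 \cos{\left(t + \frac{\pi}{3} \right)}}{108 t^{4} + 180 t^{2} + 75} = f(t).
F(3) = \frac{3}{59} - \frac{\sin{\left(\frac{\pi}{3} + 3 \right)}}{3}; F(-1) = \frac{3}{11} - \frac{\cos{\left(\frac{\pi}{6} + 1 \right)}}{3}.
Integral = F(3) - F(-1) = - \frac{144}{649} + \frac{\cos{\left(\frac{\pi}{6} + 1 \right)}}{3} - \frac{\sin{\left(\frac{\pi}{3} + 3 \right)}}{3}.

Antiderivative: F(t) = - \frac{\sin{\left(t + \frac{\pi}{3} \right)}}{3} + \frac{1}{2 t^{2} + \frac{5}{3}}; value = - \frac{144}{649} + \frac{\cos{\left(\frac{\pi}{6} + 1 \right)}}{3} - \frac{\sin{\left(\frac{\pi}{3} + 3 \right)}}{3}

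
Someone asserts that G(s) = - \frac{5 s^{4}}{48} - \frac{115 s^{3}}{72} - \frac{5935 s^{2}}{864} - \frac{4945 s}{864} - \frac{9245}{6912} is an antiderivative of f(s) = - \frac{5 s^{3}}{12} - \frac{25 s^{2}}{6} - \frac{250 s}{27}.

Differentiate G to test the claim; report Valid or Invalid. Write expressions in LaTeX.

d/ds[G] = - \frac{5 s^{3}}{12} - \frac{115 s^{2}}{24} - \frac{5935 s}{432} - \frac{4945}{864}
d/ds[G] - f(s) = - \frac{5 s^{2}}{8} - \frac{215 s}{48} - \frac{4945}{864} != 0.

Invalid: d/ds[G] - f = - \frac{5 s^{2}}{8} - \frac{215 s}{48} - \frac{4945}{864}, which is not 0.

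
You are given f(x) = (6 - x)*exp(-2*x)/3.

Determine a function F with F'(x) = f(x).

f has the shape u'v + uv' for u = x/6 - 11/12 and v = exp(-2*x) — it is the derivative of the product u*v.
Check: d/dx[x*exp(-2*x)/6 - 11*exp(-2*x)/12] = (6 - x)*exp(-2*x)/3 = f(x).

An antiderivative is F(x) = x*exp(-2*x)/6 - 11*exp(-2*x)/12.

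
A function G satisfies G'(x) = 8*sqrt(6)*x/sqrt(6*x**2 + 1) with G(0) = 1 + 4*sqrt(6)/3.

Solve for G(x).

G(x) = (4*sqrt(6)*sqrt(6*x**2 + 1) + 3)/3

G'(x) matches the chain-rule pattern g'(h)*h' with inner function h(x) = 4*x**2 + 2/3; substituting u = h(x) collapses the integral.
A general antiderivative is 4*sqrt(4*x**2 + 2/3) + C.
The condition gives C = 1 + 4*sqrt(6)/3 - (4*sqrt(6)/3) = 1.
So G(x) = (4*sqrt(6)*sqrt(6*x**2 + 1) + 3)/3.
Check: d/dx[(4*sqrt(6)*sqrt(6*x**2 + 1) + 3)/3] = 8*sqrt(6)*x/sqrt(6*x**2 + 1) = G'(x).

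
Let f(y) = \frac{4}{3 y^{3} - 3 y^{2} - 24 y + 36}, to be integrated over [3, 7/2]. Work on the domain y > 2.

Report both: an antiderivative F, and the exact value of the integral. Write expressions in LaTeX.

Factor the denominator (3 \left(y - 2\right)^{2} \left(y + 3\right)) and decompose: f = \frac{4}{75 \left(y + 3\right)} - \frac{4}{75 \left(y - 2\right)} + \frac{4}{15 \left(y - 2\right)^{2}}; each piece integrates to a log, atan, or power term.
F(y) = \frac{4 \left(- \left(y - 2\right) \log{\left(y - 2 \right)} + \left(y - 2\right) \log{\left(y + 3 \right)} - 5\right)}{75 \left(y - 2\right)} is an antiderivative of f.
Check: d/dy[\frac{4 \left(- \left(y - 2\right) \log{\left(y - 2 \right)} + \left(y - 2\right) \log{\left(y + 3 \right)} - 5\right)}{75 \left(y - 2\right)}] = \frac{4}{3 y^{3} - 3 y^{2} - 24 y + 36} = f(y).
F(7/2) = - \frac{8}{45} - \frac{4 \log{\left(\frac{3}{2} \right)}}{75} + \frac{4 \log{\left(\frac{13}{2} \right)}}{75}; F(3) = - \frac{4}{15} + \frac{4 \log{\left(6 \right)}}{75}.
Integral = F(7/2) - F(3) = - \frac{4 \log{\left(6 \right)}}{75} - \frac{4 \log{\left(\frac{3}{2} \right)}}{75} + \frac{4}{45} + \frac{4 \log{\left(\frac{13}{2} \right)}}{75}.

Antiderivative: F(y) = \frac{4 \left(- \left(y - 2\right) \log{\left(y - 2 \right)} + \left(y - 2\right) \log{\left(y + 3 \right)} - 5\right)}{75 \left(y - 2\right)}; value = - \frac{4 \log{\left(6 \right)}}{75} - \frac{4 \log{\left(\frac{3}{2} \right)}}{75} + \frac{4}{45} + \frac{4 \log{\left(\frac{13}{2} \right)}}{75}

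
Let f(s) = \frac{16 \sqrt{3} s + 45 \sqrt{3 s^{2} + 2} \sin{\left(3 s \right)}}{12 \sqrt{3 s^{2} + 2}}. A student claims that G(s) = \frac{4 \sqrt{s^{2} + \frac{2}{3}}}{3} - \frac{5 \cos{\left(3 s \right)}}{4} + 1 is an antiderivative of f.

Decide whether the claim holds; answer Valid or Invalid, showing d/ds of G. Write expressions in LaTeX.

d/ds[G] = \frac{16 \sqrt{3} s + 45 \sqrt{3 s^{2} + 2} \sin{\left(3 s \right)}}{12 \sqrt{3 s^{2} + 2}}
This equals f(s) exactly, so the claim holds.

Valid - the claim checks out under differentiation.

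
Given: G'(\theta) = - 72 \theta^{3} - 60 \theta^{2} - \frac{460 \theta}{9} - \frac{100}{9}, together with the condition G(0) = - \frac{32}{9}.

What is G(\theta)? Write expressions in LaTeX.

G(\theta) = - \frac{2 \left(9 \theta^{2} + 5 \theta + 2\right) \left(9 \theta^{2} + 5 \theta + 8\right)}{9}

The substitution u = - 3 \theta^{2} - \frac{5 \theta}{3} - \frac{5}{3} works: G'(\theta) is exactly (dG/du)*(du/d\theta) for that inner function.
A general antiderivative is - 2 \left(- 3 \theta^{2} - \frac{5 \theta}{3} - \frac{5}{3}\right)^{2} + C.
The condition gives C = - \frac{32}{9} - (- \frac{50}{9}) = 2.
So G(\theta) = - \frac{2 \left(9 \theta^{2} + 5 \theta + 2\right) \left(9 \theta^{2} + 5 \theta + 8\right)}{9}.
Check: d/d\theta[- \frac{2 \left(9 \theta^{2} + 5 \theta + 2\right) \left(9 \theta^{2} + 5 \theta + 8\right)}{9}] = - 72 \theta^{3} - 60 \theta^{2} - \frac{460 \theta}{9} - \frac{100}{9} = G'(\theta).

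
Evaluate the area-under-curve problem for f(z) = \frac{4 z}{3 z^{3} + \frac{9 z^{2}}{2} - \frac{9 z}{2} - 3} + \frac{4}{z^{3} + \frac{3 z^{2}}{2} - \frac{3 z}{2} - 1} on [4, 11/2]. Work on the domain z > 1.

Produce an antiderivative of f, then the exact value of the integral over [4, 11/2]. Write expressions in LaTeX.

Antiderivative: F(z) = \frac{8 \left(4 \log{\left(z - 1 \right)} - 5 \log{\left(z + \frac{1}{2} \right)} + \log{\left(z + 2 \right)}\right)}{27}; value = - \frac{16 \log{\left(6 \right)}}{9} - \frac{32 \log{\left(3 \right)}}{27} + \frac{8 \log{\left(\frac{15}{2} \right)}}{27} + \frac{8 \log{\left(\frac{9}{2} \right)}}{3}

Factor the denominator (3 \left(z - 1\right) \left(z + 2\right) \left(2 z + 1\right)) and decompose: f = - \frac{80}{27 \left(2 z + 1\right)} + \frac{8}{27 \left(z + 2\right)} + \frac{32}{27 \left(z - 1\right)}; each piece integrates to a log, atan, or power term.
F(z) = \frac{8 \left(4 \log{\left(z - 1 \right)} - 5 \log{\left(z + \frac{1}{2} \right)} + \log{\left(z + 2 \right)}\right)}{27} is an antiderivative of f.
Check: d/dz[\frac{8 \left(4 \log{\left(z - 1 \right)} - 5 \log{\left(z + \frac{1}{2} \right)} + \log{\left(z + 2 \right)}\right)}{27}] = \frac{8 z + 24}{6 z^{3} + 9 z^{2} - 9 z - 6}, which equals f(z).
F(11/2) = - \frac{40 \log{\left(6 \right)}}{27} + \frac{8 \log{\left(\frac{15}{2} \right)}}{27} + \frac{32 \log{\left(\frac{9}{2} \right)}}{27}; F(4) = - \frac{40 \log{\left(\frac{9}{2} \right)}}{27} + \frac{8 \log{\left(6 \right)}}{27} + \frac{32 \log{\left(3 \right)}}{27}.
Integral = F(11/2) - F(4) = - \frac{16 \log{\left(6 \right)}}{9} - \frac{32 \log{\left(3 \right)}}{27} + \frac{8 \log{\left(\frac{15}{2} \right)}}{27} + \frac{8 \log{\left(\frac{9}{2} \right)}}{3}.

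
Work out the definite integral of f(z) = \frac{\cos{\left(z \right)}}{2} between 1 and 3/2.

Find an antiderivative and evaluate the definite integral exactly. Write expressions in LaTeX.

Any candidate F(z) must reproduce f(z) exactly when differentiated.
F(z) = \frac{\sin{\left(z \right)}}{2} is an antiderivative of f.
Check: d/dz[\frac{\sin{\left(z \right)}}{2}] = \frac{\cos{\left(z \right)}}{2} = f(z).
F(3/2) = \frac{\sin{\left(\frac{3}{2} \right)}}{2}; F(1) = \frac{\sin{\left(1 \right)}}{2}.
Integral = F(3/2) - F(1) = - \frac{\sin{\left(1 \right)}}{2} + \frac{\sin{\left(\frac{3}{2} \right)}}{2}.

Antiderivative: F(z) = \frac{\sin{\left(z \right)}}{2}; value = - \frac{\sin{\left(1 \right)}}{2} + \frac{\sin{\left(\frac{3}{2} \right)}}{2}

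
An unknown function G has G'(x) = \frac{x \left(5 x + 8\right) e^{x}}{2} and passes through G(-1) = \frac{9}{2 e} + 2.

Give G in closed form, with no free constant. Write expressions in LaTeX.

G(x) = \frac{\left(5 x^{2} - 2 x + 2\right) e^{x} + 4}{2}

G'(x) has the shape u'v + uv' for u = \frac{5 x^{2}}{2} - x + 1 and v = e^{x} — it is the derivative of the product u*v.
A general antiderivative is \frac{\left(5 x^{2} - 2 x + 2\right) e^{x}}{2} + C.
The condition gives C = \frac{9}{2 e} + 2 - (\frac{9}{2 e}) = 2.
So G(x) = \frac{\left(5 x^{2} - 2 x + 2\right) e^{x} + 4}{2}.
Check: d/dx[\frac{\left(5 x^{2} - 2 x + 2\right) e^{x} + 4}{2}] = \frac{5 x^{2} e^{x}}{2} + 4 x e^{x}, which equals G'(x).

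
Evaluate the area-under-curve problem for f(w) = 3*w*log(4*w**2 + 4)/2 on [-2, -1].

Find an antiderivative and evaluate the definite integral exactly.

An antiderivative F(w) passes only if d/dw[F] lands on f(w) exactly.
F(w) = 3*(w**2*log(4*w**2 + 4) - w**2 + log(w**2 + 1))/4 is an antiderivative of f.
Check: d/dw[3*(w**2*log(4*w**2 + 4) - w**2 + log(w**2 + 1))/4] = 3*w*log(w**2 + 1)/2 + 3*w*log(2), which equals f(w).
F(-1) = -3/4 + 3*log(2)/4 + 3*log(8)/4; F(-2) = -3 + 3*log(5)/4 + 3*log(20).
Integral = F(-1) - F(-2) = -3*log(20) - 3*log(5)/4 + 3*log(2)/4 + 3*log(8)/4 + 9/4.

Antiderivative: F(w) = 3*(w**2*log(4*w**2 + 4) - w**2 + log(w**2 + 1))/4; value = -3*log(20) - 3*log(5)/4 + 3*log(2)/4 + 3*log(8)/4 + 9/4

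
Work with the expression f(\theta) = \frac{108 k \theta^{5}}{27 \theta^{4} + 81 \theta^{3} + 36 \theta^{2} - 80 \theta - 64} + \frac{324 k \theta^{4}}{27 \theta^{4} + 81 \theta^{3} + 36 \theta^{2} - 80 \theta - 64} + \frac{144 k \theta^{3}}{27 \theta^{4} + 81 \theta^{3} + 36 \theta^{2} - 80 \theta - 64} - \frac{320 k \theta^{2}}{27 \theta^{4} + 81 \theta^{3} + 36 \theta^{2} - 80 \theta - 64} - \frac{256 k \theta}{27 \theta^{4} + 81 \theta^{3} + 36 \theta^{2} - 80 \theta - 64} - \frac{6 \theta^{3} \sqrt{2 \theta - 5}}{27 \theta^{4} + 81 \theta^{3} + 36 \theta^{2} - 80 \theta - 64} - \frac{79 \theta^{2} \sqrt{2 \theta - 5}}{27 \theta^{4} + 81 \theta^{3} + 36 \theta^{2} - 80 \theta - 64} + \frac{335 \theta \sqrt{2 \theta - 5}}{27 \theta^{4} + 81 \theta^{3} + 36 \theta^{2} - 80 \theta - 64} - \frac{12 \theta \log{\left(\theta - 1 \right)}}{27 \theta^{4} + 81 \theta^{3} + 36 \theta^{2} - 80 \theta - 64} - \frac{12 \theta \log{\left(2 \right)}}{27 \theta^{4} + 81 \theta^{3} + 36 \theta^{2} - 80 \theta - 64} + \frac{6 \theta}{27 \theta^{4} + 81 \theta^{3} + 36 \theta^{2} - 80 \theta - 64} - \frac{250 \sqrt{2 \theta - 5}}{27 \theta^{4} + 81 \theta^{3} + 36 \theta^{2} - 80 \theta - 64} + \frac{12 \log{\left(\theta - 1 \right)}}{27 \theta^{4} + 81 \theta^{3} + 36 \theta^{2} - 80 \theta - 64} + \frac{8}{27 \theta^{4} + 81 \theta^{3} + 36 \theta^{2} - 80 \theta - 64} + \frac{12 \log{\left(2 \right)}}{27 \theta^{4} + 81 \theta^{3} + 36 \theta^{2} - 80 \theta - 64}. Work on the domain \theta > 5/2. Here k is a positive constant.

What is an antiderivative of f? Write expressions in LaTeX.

Integrate term by term and add the pieces.
Check: d/d\theta[\frac{2 k \theta^{2} \left(3 \theta + 4\right)^{2} - \left(2 \theta - 5\right)^{\frac{5}{2}} + 2 \log{\left(2 \theta - 2 \right)}}{\left(3 \theta + 4\right)^{2}}] = \frac{108 k \theta^{5} + 324 k \theta^{4} + 144 k \theta^{3} - 320 k \theta^{2} - 256 k \theta - 6 \theta^{3} \sqrt{2 \theta - 5} - 79 \theta^{2} \sqrt{2 \theta - 5} + 335 \theta \sqrt{2 \theta - 5} - 12 \theta \log{\left(\theta - 1 \right)} - 12 \theta \log{\left(2 \right)} + 6 \theta - 250 \sqrt{2 \theta - 5} + 12 \log{\left(\theta - 1 \right)} + 8 + 12 \log{\left(2 \right)}}{27 \theta^{4} + 81 \theta^{3} + 36 \theta^{2} - 80 \theta - 64}, which equals f(\theta).

An antiderivative is F(\theta) = \frac{2 k \theta^{2} \left(3 \theta + 4\right)^{2} - \left(2 \theta - 5\right)^{\frac{5}{2}} + 2 \log{\left(2 \theta - 2 \right)}}{\left(3 \theta + 4\right)^{2}}.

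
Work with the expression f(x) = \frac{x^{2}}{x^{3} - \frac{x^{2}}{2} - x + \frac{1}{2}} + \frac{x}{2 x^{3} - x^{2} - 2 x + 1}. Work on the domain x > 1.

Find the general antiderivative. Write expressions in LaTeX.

The denominator factors as \left(x - 1\right) \left(x + 1\right) \left(2 x - 1\right); partial fractions split f into directly integrable pieces: - \frac{4}{3 \left(2 x - 1\right)} + \frac{1}{6 \left(x + 1\right)} + \frac{3}{2 \left(x - 1\right)}.
Check: d/dx[\frac{3 \log{\left(x - 1 \right)}}{2} - \frac{2 \log{\left(x - \frac{1}{2} \right)}}{3} + \frac{\log{\left(x + 1 \right)}}{6}] = \frac{2 x^{2} + x}{2 x^{3} - x^{2} - 2 x + 1}, which equals f(x).

F(x) = \frac{3 \log{\left(x - 1 \right)}}{2} - \frac{2 \log{\left(x - \frac{1}{2} \right)}}{3} + \frac{\log{\left(x + 1 \right)}}{6} + C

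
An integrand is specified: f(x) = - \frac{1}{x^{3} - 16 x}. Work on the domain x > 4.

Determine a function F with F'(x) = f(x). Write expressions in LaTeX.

An antiderivative is F(x) = \frac{2 \log{\left(x \right)} - \log{\left(x^{2} - 16 \right)}}{32}.

Factor the denominator (x \left(x - 4\right) \left(x + 4\right)) and decompose: f = - \frac{1}{32 \left(x + 4\right)} - \frac{1}{32 \left(x - 4\right)} + \frac{1}{16 x}; each piece integrates to a log, atan, or power term.
Check: d/dx[\frac{2 \log{\left(x \right)} - \log{\left(x^{2} - 16 \right)}}{32}] = - \frac{1}{x^{3} - 16 x} = f(x).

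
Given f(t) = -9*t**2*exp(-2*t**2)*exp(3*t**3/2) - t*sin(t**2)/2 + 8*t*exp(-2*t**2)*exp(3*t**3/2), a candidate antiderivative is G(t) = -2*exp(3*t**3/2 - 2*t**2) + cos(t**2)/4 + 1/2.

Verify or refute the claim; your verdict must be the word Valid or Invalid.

Valid. The derivative of G reproduces f.

d/dt[G] = -9*t**2*exp(-2*t**2)*exp(3*t**3/2) - t*sin(t**2)/2 + 8*t*exp(-2*t**2)*exp(3*t**3/2)
This equals f(t) exactly, so the claim holds.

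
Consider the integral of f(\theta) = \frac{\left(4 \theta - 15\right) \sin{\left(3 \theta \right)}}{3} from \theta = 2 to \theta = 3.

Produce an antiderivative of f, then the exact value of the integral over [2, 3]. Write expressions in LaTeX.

Recover f(\theta) by differentiating a candidate F(\theta); any mismatch rules it out.
F(\theta) = - \frac{12 \theta \cos{\left(3 \theta \right)} - 4 \sin{\left(3 \theta \right)} - 45 \cos{\left(3 \theta \right)}}{27} is an antiderivative of f.
Check: d/d\theta[- \frac{12 \theta \cos{\left(3 \theta \right)} - 4 \sin{\left(3 \theta \right)} - 45 \cos{\left(3 \theta \right)}}{27}] = \frac{4 \theta \sin{\left(3 \theta \right)}}{3} - 5 \sin{\left(3 \theta \right)}, which equals f(\theta).
F(3) = \frac{\cos{\left(9 \right)}}{3} + \frac{4 \sin{\left(9 \right)}}{27}; F(2) = \frac{4 \sin{\left(6 \right)}}{27} + \frac{7 \cos{\left(6 \right)}}{9}.
Integral = F(3) - F(2) = - \frac{7 \cos{\left(6 \right)}}{9} + \frac{\cos{\left(9 \right)}}{3} - \frac{4 \sin{\left(6 \right)}}{27} + \frac{4 \sin{\left(9 \right)}}{27}.

Antiderivative: F(\theta) = - \frac{12 \theta \cos{\left(3 \theta \right)} - 4 \sin{\left(3 \theta \right)} - 45 \cos{\left(3 \theta \right)}}{27}; value = - \frac{7 \cos{\left(6 \right)}}{9} + \frac{\cos{\left(9 \right)}}{3} - \frac{4 \sin{\left(6 \right)}}{27} + \frac{4 \sin{\left(9 \right)}}{27}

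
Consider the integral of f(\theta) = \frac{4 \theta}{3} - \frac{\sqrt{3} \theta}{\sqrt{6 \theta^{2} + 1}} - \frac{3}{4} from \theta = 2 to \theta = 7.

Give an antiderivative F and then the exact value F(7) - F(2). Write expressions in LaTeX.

Integrate term by term and add the pieces.
F(\theta) = \frac{2 \theta^{2}}{3} - \frac{3 \theta}{4} - \frac{\sqrt{2 \theta^{2} + \frac{1}{3}}}{2} is an antiderivative of f.
Check: d/d\theta[\frac{2 \theta^{2}}{3} - \frac{3 \theta}{4} - \frac{\sqrt{2 \theta^{2} + \frac{1}{3}}}{2}] = \frac{16 \theta \sqrt{6 \theta^{2} + 1} - 12 \sqrt{3} \theta - 9 \sqrt{6 \theta^{2} + 1}}{12 \sqrt{6 \theta^{2} + 1}}, which equals f(\theta).
F(7) = \frac{329}{12} - \frac{\sqrt{885}}{6}; F(2) = \frac{7}{6} - \frac{5 \sqrt{3}}{6}.
Integral = F(7) - F(2) = - \frac{\sqrt{885}}{6} + \frac{5 \sqrt{3}}{6} + \frac{105}{4}.

Antiderivative: F(\theta) = \frac{2 \theta^{2}}{3} - \frac{3 \theta}{4} - \frac{\sqrt{2 \theta^{2} + \frac{1}{3}}}{2}; value = - \frac{\sqrt{885}}{6} + \frac{5 \sqrt{3}}{6} + \frac{105}{4}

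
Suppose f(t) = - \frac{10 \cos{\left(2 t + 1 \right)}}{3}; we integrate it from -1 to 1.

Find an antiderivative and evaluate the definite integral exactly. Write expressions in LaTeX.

A first test for any F(t): its t-derivative must equal f(t) identically.
F(t) = - \frac{5 \sin{\left(2 t + 1 \right)}}{3} is an antiderivative of f.
Check: d/dt[- \frac{5 \sin{\left(2 t + 1 \right)}}{3}] = - \frac{10 \cos{\left(2 t + 1 \right)}}{3} = f(t).
F(1) = - \frac{5 \sin{\left(3 \right)}}{3}; F(-1) = \frac{5 \sin{\left(1 \right)}}{3}.
Integral = F(1) - F(-1) = - \frac{5 \sin{\left(1 \right)}}{3} - \frac{5 \sin{\left(3 \right)}}{3}.

Antiderivative: F(t) = - \frac{5 \sin{\left(2 t + 1 \right)}}{3}; value = - \frac{5 \sin{\left(1 \right)}}{3} - \frac{5 \sin{\left(3 \right)}}{3}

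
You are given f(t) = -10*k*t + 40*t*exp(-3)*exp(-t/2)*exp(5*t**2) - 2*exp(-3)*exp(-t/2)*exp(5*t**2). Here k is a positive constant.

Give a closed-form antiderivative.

The integrand splits into summands that can be handled one at a time.
Check: d/dt[-5*k*t**2 + 4*exp(5*t**2 - t/2 - 3)] = (-10*k*t*exp(3)*exp(t/2)*exp(-5*t**2) + 40*t - 2)*exp(-3)*exp(-t/2)*exp(5*t**2), which equals f(t).

An antiderivative is F(t) = -5*k*t**2 + 4*exp(5*t**2 - t/2 - 3).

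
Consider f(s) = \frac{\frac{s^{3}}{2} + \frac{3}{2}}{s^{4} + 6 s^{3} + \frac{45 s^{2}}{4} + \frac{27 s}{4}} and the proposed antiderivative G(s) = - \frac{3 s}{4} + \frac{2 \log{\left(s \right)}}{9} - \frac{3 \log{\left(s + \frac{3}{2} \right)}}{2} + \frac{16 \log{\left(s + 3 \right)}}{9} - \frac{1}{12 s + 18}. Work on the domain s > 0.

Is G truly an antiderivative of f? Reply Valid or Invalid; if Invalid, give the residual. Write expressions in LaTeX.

d/ds[G] = \frac{- 12 s^{4} - 64 s^{3} - 135 s^{2} - 81 s + 24}{16 s^{4} + 96 s^{3} + 180 s^{2} + 108 s}
d/ds[G] - f(s) = - \frac{3}{4} != 0.

Invalid: d/ds[G] - f = - \frac{3}{4}, which is not 0.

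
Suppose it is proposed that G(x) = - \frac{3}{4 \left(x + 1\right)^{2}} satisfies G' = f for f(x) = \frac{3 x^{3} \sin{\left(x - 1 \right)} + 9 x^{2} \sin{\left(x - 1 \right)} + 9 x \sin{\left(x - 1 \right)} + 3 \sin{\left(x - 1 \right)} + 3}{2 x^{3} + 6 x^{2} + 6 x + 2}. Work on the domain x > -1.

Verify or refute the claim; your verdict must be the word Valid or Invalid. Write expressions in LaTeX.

Invalid: d/dx[G] - f = - \frac{3 \sin{\left(x - 1 \right)}}{2}, which is not 0.

d/dx[G] = \frac{3}{2 x^{3} + 6 x^{2} + 6 x + 2}
d/dx[G] - f(x) = - \frac{3 \sin{\left(x - 1 \right)}}{2} != 0.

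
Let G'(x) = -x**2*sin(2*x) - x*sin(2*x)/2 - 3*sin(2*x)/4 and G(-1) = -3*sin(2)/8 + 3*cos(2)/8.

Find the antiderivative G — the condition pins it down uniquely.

G(x) = x**2*cos(2*x)/2 - x*sin(2*x)/2 + x*cos(2*x)/4 - sin(2*x)/8 + cos(2*x)/8

The integrand splits into summands that can be handled one at a time.
A general antiderivative is x**2*cos(2*x)/2 - x*sin(2*x)/2 + x*cos(2*x)/4 - sin(2*x)/8 + cos(2*x)/8 + C.
The condition gives C = -3*sin(2)/8 + 3*cos(2)/8 - (-3*sin(2)/8 + 3*cos(2)/8) = 0.
So G(x) = x**2*cos(2*x)/2 - x*sin(2*x)/2 + x*cos(2*x)/4 - sin(2*x)/8 + cos(2*x)/8.
Check: d/dx[x**2*cos(2*x)/2 - x*sin(2*x)/2 + x*cos(2*x)/4 - sin(2*x)/8 + cos(2*x)/8] = -x**2*sin(2*x) - x*sin(2*x)/2 - 3*sin(2*x)/4 = G'(x).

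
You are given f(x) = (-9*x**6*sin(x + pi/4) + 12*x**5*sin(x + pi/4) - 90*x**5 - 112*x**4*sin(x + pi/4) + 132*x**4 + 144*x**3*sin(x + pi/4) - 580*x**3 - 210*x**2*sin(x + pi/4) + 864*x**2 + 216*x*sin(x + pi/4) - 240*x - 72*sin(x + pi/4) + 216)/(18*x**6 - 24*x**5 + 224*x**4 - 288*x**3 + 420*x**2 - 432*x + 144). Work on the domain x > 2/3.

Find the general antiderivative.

F(x) = -5*log(x**4/3 + 4*x**2 + 6)/4 + cos(x + pi/4)/2 - 2/(3*x - 2) + C

A candidate is checked by its d/dx: the result must match f(x).
Check: d/dx[-5*log(x**4/3 + 4*x**2 + 6)/4 + cos(x + pi/4)/2 - 2/(3*x - 2)] = (-9*x**6*sin(x + pi/4) + 12*x**5*sin(x + pi/4) - 90*x**5 - 112*x**4*sin(x + pi/4) + 132*x**4 + 144*x**3*sin(x + pi/4) - 580*x**3 - 210*x**2*sin(x + pi/4) + 864*x**2 + 216*x*sin(x + pi/4) - 240*x - 72*sin(x + pi/4) + 216)/(18*x**6 - 24*x**5 + 224*x**4 - 288*x**3 + 420*x**2 - 432*x + 144) = f(x).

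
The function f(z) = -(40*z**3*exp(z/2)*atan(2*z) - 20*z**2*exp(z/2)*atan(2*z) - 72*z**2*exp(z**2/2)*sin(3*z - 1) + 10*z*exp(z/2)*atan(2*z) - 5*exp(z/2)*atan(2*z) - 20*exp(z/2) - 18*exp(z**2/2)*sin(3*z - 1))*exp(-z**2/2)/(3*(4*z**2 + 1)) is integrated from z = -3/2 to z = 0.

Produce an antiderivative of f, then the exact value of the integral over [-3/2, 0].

Antiderivative: F(z) = 10*exp(z/2)*exp(-z**2/2)*atan(2*z)/3 - 2*cos(3*z - 1); value = -2*cos(1) + 10*exp(-15/8)*atan(3)/3 + 2*cos(11/2)

An antiderivative F(z) passes only if d/dz[F] lands on f(z) exactly.
F(z) = 10*exp(z/2)*exp(-z**2/2)*atan(2*z)/3 - 2*cos(3*z - 1) is an antiderivative of f.
Check: d/dz[10*exp(z/2)*exp(-z**2/2)*atan(2*z)/3 - 2*cos(3*z - 1)] = (-40*z**3*exp(z/2)*exp(z**2/2)*atan(2*z) + 20*z**2*exp(z/2)*exp(z**2/2)*atan(2*z) + 72*z**2*exp(z**2)*sin(3*z - 1) - 10*z*exp(z/2)*exp(z**2/2)*atan(2*z) + 5*exp(z/2)*exp(z**2/2)*atan(2*z) + 20*exp(z/2)*exp(z**2/2) + 18*exp(z**2)*sin(3*z - 1))/(12*z**2*exp(z**2) + 3*exp(z**2)), which equals f(z).
F(0) = -2*cos(1); F(-3/2) = -2*cos(11/2) - 10*exp(-15/8)*atan(3)/3.
Integral = F(0) - F(-3/2) = -2*cos(1) + 10*exp(-15/8)*atan(3)/3 + 2*cos(11/2).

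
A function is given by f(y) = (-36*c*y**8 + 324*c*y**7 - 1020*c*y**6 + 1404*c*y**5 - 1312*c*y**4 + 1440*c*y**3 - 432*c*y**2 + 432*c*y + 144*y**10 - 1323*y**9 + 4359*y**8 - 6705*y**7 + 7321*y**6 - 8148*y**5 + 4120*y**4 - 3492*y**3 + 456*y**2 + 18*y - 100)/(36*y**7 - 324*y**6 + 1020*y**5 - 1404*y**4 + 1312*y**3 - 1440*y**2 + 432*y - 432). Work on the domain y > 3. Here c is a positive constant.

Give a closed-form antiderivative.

Check any antiderivative F(y) by computing F'(y) and comparing it with f(y).
Check: d/dy[(-18*c*y**6 + 108*c*y**5 - 174*c*y**4 + 72*c*y**3 - 108*c*y**2 + 36*y**8 - 225*y**7 + 420*y**6 - 339*y**5 + 366*y**4 + 234*y**3 - 472*y**2 + 240*y - 285)/(12*(y - 3)**2*(3*y**2 + 2))] = (-36*c*y**8 + 324*c*y**7 - 1020*c*y**6 + 1404*c*y**5 - 1312*c*y**4 + 1440*c*y**3 - 432*c*y**2 + 432*c*y + 144*y**10 - 1323*y**9 + 4359*y**8 - 6705*y**7 + 7321*y**6 - 8148*y**5 + 4120*y**4 - 3492*y**3 + 456*y**2 + 18*y - 100)/(36*y**7 - 324*y**6 + 1020*y**5 - 1404*y**4 + 1312*y**3 - 1440*y**2 + 432*y - 432) = f(y).

An antiderivative is F(y) = (-18*c*y**6 + 108*c*y**5 - 174*c*y**4 + 72*c*y**3 - 108*c*y**2 + 36*y**8 - 225*y**7 + 420*y**6 - 339*y**5 + 366*y**4 + 234*y**3 - 472*y**2 + 240*y - 285)/(12*(y - 3)**2*(3*y**2 + 2)).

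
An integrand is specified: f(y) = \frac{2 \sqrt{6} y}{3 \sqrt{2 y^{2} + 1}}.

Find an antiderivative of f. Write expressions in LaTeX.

f matches the chain-rule pattern g'(h)*h' with inner function h(y) = 3 y^{2} + \frac{3}{2}; substituting u = h(y) collapses the integral.
Check: d/dy[\frac{2 \sqrt{3 y^{2} + \frac{3}{2}}}{3}] = \frac{2 \sqrt{6} y}{3 \sqrt{2 y^{2} + 1}} = f(y).

An antiderivative is F(y) = \frac{2 \sqrt{3 y^{2} + \frac{3}{2}}}{3}.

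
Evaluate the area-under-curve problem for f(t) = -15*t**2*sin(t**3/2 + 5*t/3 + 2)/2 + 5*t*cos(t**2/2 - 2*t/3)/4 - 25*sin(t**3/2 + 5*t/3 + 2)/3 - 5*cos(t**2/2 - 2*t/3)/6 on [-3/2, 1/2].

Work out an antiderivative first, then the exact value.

Antiderivative: F(t) = 5*sin(t**2/2 - 2*t/3)/4 + 5*cos(t**3/2 + 5*t/3 + 2); value = 5*cos(139/48) - 5*sin(17/8)/4 - 5*sin(5/24)/4 - 5*cos(35/16)

Integrate term by term and add the pieces.
F(t) = 5*sin(t**2/2 - 2*t/3)/4 + 5*cos(t**3/2 + 5*t/3 + 2) is an antiderivative of f.
Check: d/dt[5*sin(t**2/2 - 2*t/3)/4 + 5*cos(t**3/2 + 5*t/3 + 2)] = -15*t**2*sin(t**3/2 + 5*t/3 + 2)/2 + 5*t*cos(t**2/2 - 2*t/3)/4 - 25*sin(t**3/2 + 5*t/3 + 2)/3 - 5*cos(t**2/2 - 2*t/3)/6 = f(t).
F(1/2) = 5*cos(139/48) - 5*sin(5/24)/4; F(-3/2) = 5*cos(35/16) + 5*sin(17/8)/4.
Integral = F(1/2) - F(-3/2) = 5*cos(139/48) - 5*sin(17/8)/4 - 5*sin(5/24)/4 - 5*cos(35/16).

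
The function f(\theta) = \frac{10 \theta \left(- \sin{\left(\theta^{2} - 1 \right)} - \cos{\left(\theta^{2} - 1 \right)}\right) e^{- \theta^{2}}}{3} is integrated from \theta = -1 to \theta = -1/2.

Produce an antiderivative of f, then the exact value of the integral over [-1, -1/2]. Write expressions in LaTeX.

Antiderivative: F(\theta) = \frac{5 e^{- \theta^{2}} \cos{\left(\theta^{2} - 1 \right)}}{3}; value = - \frac{5}{3 e} + \frac{5 \cos{\left(\frac{3}{4} \right)}}{3 e^{\frac{1}{4}}}

Recognize the product-rule pattern: f = u'v + uv' with u = \frac{5 \cos{\left(\theta^{2} - 1 \right)}}{3}, v = e^{- \theta^{2}}, so integration by parts undoes it.
F(\theta) = \frac{5 e^{- \theta^{2}} \cos{\left(\theta^{2} - 1 \right)}}{3} is an antiderivative of f.
Check: d/d\theta[\frac{5 e^{- \theta^{2}} \cos{\left(\theta^{2} - 1 \right)}}{3}] = \frac{\left(- 10 \theta \sin{\left(\theta^{2} - 1 \right)} - 10 \theta \cos{\left(\theta^{2} - 1 \right)}\right) e^{- \theta^{2}}}{3}, which equals f(\theta).
F(-1/2) = \frac{5 \cos{\left(\frac{3}{4} \right)}}{3 e^{\frac{1}{4}}}; F(-1) = \frac{5}{3 e}.
Integral = F(-1/2) - F(-1) = - \frac{5}{3 e} + \frac{5 \cos{\left(\frac{3}{4} \right)}}{3 e^{\frac{1}{4}}}.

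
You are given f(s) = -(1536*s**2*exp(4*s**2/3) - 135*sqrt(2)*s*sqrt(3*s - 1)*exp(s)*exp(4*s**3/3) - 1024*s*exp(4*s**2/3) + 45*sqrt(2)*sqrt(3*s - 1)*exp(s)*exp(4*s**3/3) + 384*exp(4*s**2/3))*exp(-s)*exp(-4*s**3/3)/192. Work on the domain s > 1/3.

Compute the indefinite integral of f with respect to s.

F(s) = (9*sqrt(2)*s**2*sqrt(3*s - 1) - 6*sqrt(2)*s*sqrt(3*s - 1) + sqrt(2)*sqrt(3*s - 1) + 64*exp(-s)*exp(4*s**2/3)*exp(-4*s**3/3))/32 + C

A first test for any F(s): its s-derivative must equal f(s) identically.
Check: d/ds[(9*sqrt(2)*s**2*sqrt(3*s - 1) - 6*sqrt(2)*s*sqrt(3*s - 1) + sqrt(2)*sqrt(3*s - 1) + 64*exp(-s)*exp(4*s**2/3)*exp(-4*s**3/3))/32] = (-1536*s**2*sqrt(3*s - 1)*exp(4*s**2/3) + 405*sqrt(2)*s**2*exp(s)*exp(4*s**3/3) + 1024*s*sqrt(3*s - 1)*exp(4*s**2/3) - 270*sqrt(2)*s*exp(s)*exp(4*s**3/3) - 384*sqrt(3*s - 1)*exp(4*s**2/3) + 45*sqrt(2)*exp(s)*exp(4*s**3/3))*exp(-s)*exp(-4*s**3/3)/(192*sqrt(3*s - 1)), which equals f(s).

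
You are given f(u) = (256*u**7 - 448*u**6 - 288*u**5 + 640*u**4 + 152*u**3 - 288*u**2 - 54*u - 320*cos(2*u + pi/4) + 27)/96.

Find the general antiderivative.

F(u) = ((-4*u**2 + 2*u + 3)**4 - 1280*sin(2*u + pi/4))/768 + C

An antiderivative F(u) passes only if d/du[F] lands on f(u) exactly.
Check: d/du[((-4*u**2 + 2*u + 3)**4 - 1280*sin(2*u + pi/4))/768] = 8*u**7/3 - 14*u**6/3 - 3*u**5 + 20*u**4/3 + 19*u**3/12 - 3*u**2 - 9*u/16 - 10*cos(2*u + pi/4)/3 + 9/32, which equals f(u).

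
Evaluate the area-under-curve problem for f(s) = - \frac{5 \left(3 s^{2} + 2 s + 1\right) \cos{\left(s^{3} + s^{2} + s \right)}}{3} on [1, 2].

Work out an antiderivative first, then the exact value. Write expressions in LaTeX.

f matches the chain-rule pattern g'(h)*h' with inner function h(s) = s^{3} + s^{2} + s; substituting u = h(s) collapses the integral.
F(s) = - \frac{5 \sin{\left(s^{3} + s^{2} + s \right)}}{3} is an antiderivative of f.
Check: d/ds[- \frac{5 \sin{\left(s^{3} + s^{2} + s \right)}}{3}] = - 5 s^{2} \cos{\left(s^{3} + s^{2} + s \right)} - \frac{10 s \cos{\left(s^{3} + s^{2} + s \right)}}{3} - \frac{5 \cos{\left(s^{3} + s^{2} + s \right)}}{3}, which equals f(s).
F(2) = - \frac{5 \sin{\left(14 \right)}}{3}; F(1) = - \frac{5 \sin{\left(3 \right)}}{3}.
Integral = F(2) - F(1) = - \frac{5 \sin{\left(14 \right)}}{3} + \frac{5 \sin{\left(3 \right)}}{3}.

Antiderivative: F(s) = - \frac{5 \sin{\left(s^{3} + s^{2} + s \right)}}{3}; value = - \frac{5 \sin{\left(14 \right)}}{3} + \frac{5 \sin{\left(3 \right)}}{3}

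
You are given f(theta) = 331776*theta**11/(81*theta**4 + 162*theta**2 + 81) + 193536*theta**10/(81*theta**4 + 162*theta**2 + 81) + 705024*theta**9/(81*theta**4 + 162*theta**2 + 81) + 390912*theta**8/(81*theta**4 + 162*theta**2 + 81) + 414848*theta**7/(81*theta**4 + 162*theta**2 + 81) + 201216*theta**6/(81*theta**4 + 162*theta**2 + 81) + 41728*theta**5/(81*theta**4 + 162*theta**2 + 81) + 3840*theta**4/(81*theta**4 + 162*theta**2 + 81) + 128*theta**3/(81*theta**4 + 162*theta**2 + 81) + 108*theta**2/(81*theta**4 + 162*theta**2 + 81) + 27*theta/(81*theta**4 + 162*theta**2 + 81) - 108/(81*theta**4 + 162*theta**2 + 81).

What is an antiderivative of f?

The integrand splits into summands that can be handled one at a time.
Check: d/dtheta[(82944*theta**10 + 55296*theta**9 + 96768*theta**8 + 56832*theta**7 + 13888*theta**6 + 1536*theta**5 + 64*theta**4 - 216*theta - 27)/(162*(theta**2 + 1))] = (331776*theta**11 + 193536*theta**10 + 705024*theta**9 + 390912*theta**8 + 414848*theta**7 + 201216*theta**6 + 41728*theta**5 + 3840*theta**4 + 128*theta**3 + 108*theta**2 + 27*theta - 108)/(81*theta**4 + 162*theta**2 + 81), which equals f(theta).

An antiderivative is F(theta) = (82944*theta**10 + 55296*theta**9 + 96768*theta**8 + 56832*theta**7 + 13888*theta**6 + 1536*theta**5 + 64*theta**4 - 216*theta - 27)/(162*(theta**2 + 1)).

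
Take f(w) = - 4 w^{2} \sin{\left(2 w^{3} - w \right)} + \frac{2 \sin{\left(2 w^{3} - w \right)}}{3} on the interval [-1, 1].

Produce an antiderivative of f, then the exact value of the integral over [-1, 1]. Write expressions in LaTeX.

f matches the chain-rule pattern g'(h)*h' with inner function h(w) = 2 w^{3} - w; substituting u = h(w) collapses the integral.
F(w) = \frac{2 \cos{\left(2 w^{3} - w \right)}}{3} is an antiderivative of f.
Check: d/dw[\frac{2 \cos{\left(2 w^{3} - w \right)}}{3}] = - 4 w^{2} \sin{\left(2 w^{3} - w \right)} + \frac{2 \sin{\left(2 w^{3} - w \right)}}{3} = f(w).
F(1) = \frac{2 \cos{\left(1 \right)}}{3}; F(-1) = \frac{2 \cos{\left(1 \right)}}{3}.
Integral = F(1) - F(-1) = 0.

Antiderivative: F(w) = \frac{2 \cos{\left(2 w^{3} - w \right)}}{3}; value = 0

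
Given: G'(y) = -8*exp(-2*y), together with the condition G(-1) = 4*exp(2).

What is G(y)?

For G(y) to be correct, d/dy[G] must agree with the stated G'(y) identically.
A general antiderivative is 4*exp(-2*y) + C.
The condition gives C = 4*exp(2) - (4*exp(2)) = 0.
So G(y) = 4*exp(-2*y).
Check: d/dy[4*exp(-2*y)] = -8*exp(-2*y) = G'(y).

G(y) = 4*exp(-2*y)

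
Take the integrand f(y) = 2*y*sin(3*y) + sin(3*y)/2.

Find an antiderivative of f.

An antiderivative is F(y) = (-12*y*cos(3*y) + 4*sin(3*y) - 3*cos(3*y))/18.

The integrand splits into summands that can be handled one at a time.
Check: d/dy[(-12*y*cos(3*y) + 4*sin(3*y) - 3*cos(3*y))/18] = 2*y*sin(3*y) + sin(3*y)/2 = f(y).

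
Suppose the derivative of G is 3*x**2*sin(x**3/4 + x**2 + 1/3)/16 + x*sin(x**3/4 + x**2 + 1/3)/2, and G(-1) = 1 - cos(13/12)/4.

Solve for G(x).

G'(x) matches the chain-rule pattern g'(h)*h' with inner function h(x) = x**3/4 + x**2 + 1/3; substituting u = h(x) collapses the integral.
A general antiderivative is -cos(x**3/4 + x**2 + 1/3)/4 + C.
The condition gives C = 1 - cos(13/12)/4 - (-cos(13/12)/4) = 1.
So G(x) = 1 - cos(x**3/4 + x**2 + 1/3)/4.
Check: d/dx[1 - cos(x**3/4 + x**2 + 1/3)/4] = 3*x**2*sin(x**3/4 + x**2 + 1/3)/16 + x*sin(x**3/4 + x**2 + 1/3)/2 = G'(x).

G(x) = 1 - cos(x**3/4 + x**2 + 1/3)/4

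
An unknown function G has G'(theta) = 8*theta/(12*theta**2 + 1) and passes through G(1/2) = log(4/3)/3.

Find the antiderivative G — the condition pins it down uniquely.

G(theta) = log(4*theta**2 + 1/3)/3

G'(theta) matches the chain-rule pattern g'(h)*h' with inner function h(theta) = 4*theta**2 + 1/3; substituting u = h(theta) collapses the integral.
A general antiderivative is log(4*theta**2 + 1/3)/3 + C.
The condition gives C = log(4/3)/3 - (log(4/3)/3) = 0.
So G(theta) = log(4*theta**2 + 1/3)/3.
Check: d/dtheta[log(4*theta**2 + 1/3)/3] = 8*theta/(12*theta**2 + 1) = G'(theta).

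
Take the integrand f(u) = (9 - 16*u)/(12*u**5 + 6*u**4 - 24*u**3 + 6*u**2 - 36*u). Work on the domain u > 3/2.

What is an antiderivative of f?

An antiderivative is F(u) = (-1365*log(u) - 400*log(u - 3/2) + 533*log(u + 2) + 616*log(u**2 + 1) + 1666*atan(u))/5460.

The denominator factors as 6*u*(u + 2)*(2*u - 3)*(u**2 + 1); partial fractions split f into directly integrable pieces: (88*u + 119)/(390*(u**2 + 1)) - 40/(273*(2*u - 3)) + 41/(420*(u + 2)) - 1/(4*u).
Check: d/du[(-1365*log(u) - 400*log(u - 3/2) + 533*log(u + 2) + 616*log(u**2 + 1) + 1666*atan(u))/5460] = (9 - 16*u)/(12*u**5 + 6*u**4 - 24*u**3 + 6*u**2 - 36*u) = f(u).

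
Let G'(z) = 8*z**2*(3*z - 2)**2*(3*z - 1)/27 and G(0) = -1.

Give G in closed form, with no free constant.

The substitution u = -z**2 + 2*z/3 works: G'(z) is exactly (dG/du)*(du/dz) for that inner function.
A general antiderivative is -4*(-z**2 + 2*z/3)**3/3 + C.
The condition gives C = -1 - (0) = -1.
So G(z) = (108*z**6 - 216*z**5 + 144*z**4 - 32*z**3 - 81)/81.
Check: d/dz[(108*z**6 - 216*z**5 + 144*z**4 - 32*z**3 - 81)/81] = 8*z**5 - 40*z**4/3 + 64*z**3/9 - 32*z**2/27, which equals G'(z).

G(z) = (108*z**6 - 216*z**5 + 144*z**4 - 32*z**3 - 81)/81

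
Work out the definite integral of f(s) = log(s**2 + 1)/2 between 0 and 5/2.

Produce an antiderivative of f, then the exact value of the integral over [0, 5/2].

Any candidate F(s) must reproduce f(s) exactly when differentiated.
F(s) = s*log(s**2 + 1)/2 - s + atan(s) is an antiderivative of f.
Check: d/ds[s*log(s**2 + 1)/2 - s + atan(s)] = log(s**2 + 1)/2 = f(s).
F(5/2) = -5/2 + atan(5/2) + 5*log(29/4)/4; F(0) = 0.
Integral = F(5/2) - F(0) = -5/2 + atan(5/2) + 5*log(29/4)/4.

Antiderivative: F(s) = s*log(s**2 + 1)/2 - s + atan(s); value = -5/2 + atan(5/2) + 5*log(29/4)/4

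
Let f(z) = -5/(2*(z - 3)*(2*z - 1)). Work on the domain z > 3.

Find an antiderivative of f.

An antiderivative is F(z) = (-log(z - 3) + log(z - 1/2))/2.

Factor the denominator (2*(z - 3)*(2*z - 1)) and decompose: f = 1/(2*z - 1) - 1/(2*(z - 3)); each piece integrates to a log, atan, or power term.
Check: d/dz[(-log(z - 3) + log(z - 1/2))/2] = -5/(4*z**2 - 14*z + 6), which equals f(z).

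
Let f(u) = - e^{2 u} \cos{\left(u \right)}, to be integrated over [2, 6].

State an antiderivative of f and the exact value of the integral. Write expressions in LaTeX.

Recover f(u) by differentiating a candidate F(u); any mismatch rules it out.
F(u) = - \frac{\left(\sin{\left(u \right)} + 2 \cos{\left(u \right)}\right) e^{2 u}}{5} is an antiderivative of f.
Check: d/du[- \frac{\left(\sin{\left(u \right)} + 2 \cos{\left(u \right)}\right) e^{2 u}}{5}] = - e^{2 u} \cos{\left(u \right)} = f(u).
F(6) = - \frac{2 e^{12} \cos{\left(6 \right)}}{5} - \frac{e^{12} \sin{\left(6 \right)}}{5}; F(2) = - \frac{e^{4} \sin{\left(2 \right)}}{5} - \frac{2 e^{4} \cos{\left(2 \right)}}{5}.
Integral = F(6) - F(2) = - \frac{2 e^{12} \cos{\left(6 \right)}}{5} + \frac{2 e^{4} \cos{\left(2 \right)}}{5} + \frac{e^{4} \sin{\left(2 \right)}}{5} - \frac{e^{12} \sin{\left(6 \right)}}{5}.

Antiderivative: F(u) = - \frac{\left(\sin{\left(u \right)} + 2 \cos{\left(u \right)}\right) e^{2 u}}{5}; value = - \frac{2 e^{12} \cos{\left(6 \right)}}{5} + \frac{2 e^{4} \cos{\left(2 \right)}}{5} + \frac{e^{4} \sin{\left(2 \right)}}{5} - \frac{e^{12} \sin{\left(6 \right)}}{5}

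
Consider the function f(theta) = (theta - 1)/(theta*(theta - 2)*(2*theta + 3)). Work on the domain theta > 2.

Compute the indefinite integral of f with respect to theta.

Factor the denominator (theta*(theta - 2)*(2*theta + 3)) and decompose: f = -10/(21*(2*theta + 3)) + 1/(14*(theta - 2)) + 1/(6*theta); each piece integrates to a log, atan, or power term.
Check: d/dtheta[-(-7*log(theta) - 3*log(theta - 2) + 10*log(theta + 3/2))/42] = (theta - 1)/(2*theta**3 - theta**2 - 6*theta), which equals f(theta).

F(theta) = -(-7*log(theta) - 3*log(theta - 2) + 10*log(theta + 3/2))/42 + C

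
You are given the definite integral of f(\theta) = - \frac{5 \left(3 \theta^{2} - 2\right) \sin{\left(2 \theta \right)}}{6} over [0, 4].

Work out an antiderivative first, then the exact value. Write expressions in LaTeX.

Antiderivative: F(\theta) = \frac{5 \theta^{2} \cos{\left(2 \theta \right)}}{4} - \frac{5 \theta \sin{\left(2 \theta \right)}}{4} - \frac{35 \cos{\left(2 \theta \right)}}{24}; value = - 5 \sin{\left(8 \right)} + \frac{445 \cos{\left(8 \right)}}{24} + \frac{35}{24}

Check any antiderivative F(\theta) by computing F'(\theta) and comparing it with f(\theta).
F(\theta) = \frac{5 \theta^{2} \cos{\left(2 \theta \right)}}{4} - \frac{5 \theta \sin{\left(2 \theta \right)}}{4} - \frac{35 \cos{\left(2 \theta \right)}}{24} is an antiderivative of f.
Check: d/d\theta[\frac{5 \theta^{2} \cos{\left(2 \theta \right)}}{4} - \frac{5 \theta \sin{\left(2 \theta \right)}}{4} - \frac{35 \cos{\left(2 \theta \right)}}{24}] = - \frac{5 \theta^{2} \sin{\left(2 \theta \right)}}{2} + \frac{5 \sin{\left(2 \theta \right)}}{3}, which equals f(\theta).
F(4) = - 5 \sin{\left(8 \right)} + \frac{445 \cos{\left(8 \right)}}{24}; F(0) = - \frac{35}{24}.
Integral = F(4) - F(0) = - 5 \sin{\left(8 \right)} + \frac{445 \cos{\left(8 \right)}}{24} + \frac{35}{24}.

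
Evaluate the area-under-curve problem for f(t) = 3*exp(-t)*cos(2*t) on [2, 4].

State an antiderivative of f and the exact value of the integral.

A first test for any F(t): its t-derivative must equal f(t) identically.
F(t) = 3*(2*sin(2*t) - cos(2*t))*exp(-t)/5 is an antiderivative of f.
Check: d/dt[3*(2*sin(2*t) - cos(2*t))*exp(-t)/5] = 3*exp(-t)*cos(2*t) = f(t).
F(4) = -3*exp(-4)*cos(8)/5 + 6*exp(-4)*sin(8)/5; F(2) = 6*exp(-2)*sin(4)/5 - 3*exp(-2)*cos(4)/5.
Integral = F(4) - F(2) = 3*exp(-2)*cos(4)/5 - 3*exp(-4)*cos(8)/5 + 6*exp(-4)*sin(8)/5 - 6*exp(-2)*sin(4)/5.

Antiderivative: F(t) = 3*(2*sin(2*t) - cos(2*t))*exp(-t)/5; value = 3*exp(-2)*cos(4)/5 - 3*exp(-4)*cos(8)/5 + 6*exp(-4)*sin(8)/5 - 6*exp(-2)*sin(4)/5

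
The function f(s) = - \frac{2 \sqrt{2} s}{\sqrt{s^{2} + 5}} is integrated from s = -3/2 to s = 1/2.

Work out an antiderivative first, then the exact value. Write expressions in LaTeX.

f matches the chain-rule pattern g'(h)*h' with inner function h(s) = \frac{s^{2}}{2} + \frac{5}{2}; substituting u = h(s) collapses the integral.
F(s) = - 2 \sqrt{2} \sqrt{s^{2} + 5} is an antiderivative of f.
Check: d/ds[- 2 \sqrt{2} \sqrt{s^{2} + 5}] = - \frac{2 \sqrt{2} s}{\sqrt{s^{2} + 5}} = f(s).
F(1/2) = - \sqrt{42}; F(-3/2) = - \sqrt{58}.
Integral = F(1/2) - F(-3/2) = - \sqrt{42} + \sqrt{58}.

Antiderivative: F(s) = - 2 \sqrt{2} \sqrt{s^{2} + 5}; value = - \sqrt{42} + \sqrt{58}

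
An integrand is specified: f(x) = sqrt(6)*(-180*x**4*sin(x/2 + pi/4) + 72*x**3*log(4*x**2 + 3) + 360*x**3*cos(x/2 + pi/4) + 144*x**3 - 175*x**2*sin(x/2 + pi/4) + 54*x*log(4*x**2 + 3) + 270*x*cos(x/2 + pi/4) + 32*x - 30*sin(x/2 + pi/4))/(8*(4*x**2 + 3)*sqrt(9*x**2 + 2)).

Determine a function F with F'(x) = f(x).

f has the shape u'v + uv' for u = 3*sqrt(3*x**2/2 + 1/3)/2 and v = log(4*x**2 + 3) + 5*cos(x/2 + pi/4) — it is the derivative of the product u*v.
Check: d/dx[sqrt(6)*sqrt(9*x**2 + 2)*(log(4*x**2 + 3) + 5*cos(x/2 + pi/4))/4] = (-180*sqrt(6)*x**4*sin(x/2 + pi/4) + 72*sqrt(6)*x**3*log(4*x**2 + 3) + 360*sqrt(6)*x**3*cos(x/2 + pi/4) + 144*sqrt(6)*x**3 - 175*sqrt(6)*x**2*sin(x/2 + pi/4) + 54*sqrt(6)*x*log(4*x**2 + 3) + 270*sqrt(6)*x*cos(x/2 + pi/4) + 32*sqrt(6)*x - 30*sqrt(6)*sin(x/2 + pi/4))/(32*x**2*sqrt(9*x**2 + 2) + 24*sqrt(9*x**2 + 2)), which equals f(x).

An antiderivative is F(x) = sqrt(6)*sqrt(9*x**2 + 2)*(log(4*x**2 + 3) + 5*cos(x/2 + pi/4))/4.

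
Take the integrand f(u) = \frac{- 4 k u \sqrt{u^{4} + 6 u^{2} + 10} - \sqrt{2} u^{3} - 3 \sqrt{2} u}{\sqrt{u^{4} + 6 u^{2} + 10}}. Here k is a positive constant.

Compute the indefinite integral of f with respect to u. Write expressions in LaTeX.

F(u) = - 2 k u^{2} - \sqrt{\frac{u^{4}}{2} + 3 u^{2} + 5} + C

Whatever form F(u) takes, F'(u) = f(u) is non-negotiable.
Check: d/du[- 2 k u^{2} - \sqrt{\frac{u^{4}}{2} + 3 u^{2} + 5}] = \frac{- 4 k u \sqrt{u^{4} + 6 u^{2} + 10} - \sqrt{2} u^{3} - 3 \sqrt{2} u}{\sqrt{u^{4} + 6 u^{2} + 10}} = f(u).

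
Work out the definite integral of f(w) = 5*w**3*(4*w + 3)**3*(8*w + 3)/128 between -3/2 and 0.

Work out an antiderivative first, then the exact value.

f matches the chain-rule pattern g'(h)*h' with inner function h(w) = -w**2 - 3*w/4; substituting u = h(w) collapses the integral.
F(w) = 5*w**8/2 + 15*w**7/2 + 135*w**6/16 + 135*w**5/32 + 405*w**4/512 is an antiderivative of f.
Check: d/dw[5*w**8/2 + 15*w**7/2 + 135*w**6/16 + 135*w**5/32 + 405*w**4/512] = 20*w**7 + 105*w**6/2 + 405*w**5/8 + 675*w**4/32 + 405*w**3/128, which equals f(w).
F(0) = 0; F(-3/2) = 32805/8192.
Integral = F(0) - F(-3/2) = -32805/8192.

Antiderivative: F(w) = 5*w**8/2 + 15*w**7/2 + 135*w**6/16 + 135*w**5/32 + 405*w**4/512; value = -32805/8192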